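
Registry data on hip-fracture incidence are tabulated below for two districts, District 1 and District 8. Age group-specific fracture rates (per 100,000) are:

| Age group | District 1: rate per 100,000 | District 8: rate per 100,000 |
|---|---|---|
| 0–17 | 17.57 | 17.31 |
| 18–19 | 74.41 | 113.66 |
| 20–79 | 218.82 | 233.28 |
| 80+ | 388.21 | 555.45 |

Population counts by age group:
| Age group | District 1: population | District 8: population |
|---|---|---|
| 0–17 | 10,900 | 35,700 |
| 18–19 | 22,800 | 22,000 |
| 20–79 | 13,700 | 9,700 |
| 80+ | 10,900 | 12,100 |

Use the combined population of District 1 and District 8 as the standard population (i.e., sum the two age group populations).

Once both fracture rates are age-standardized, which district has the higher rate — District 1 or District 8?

Combined standard total = 137,800; weights = 0.3382, 0.3251, 0.1698, 0.1669.
District 1: 0.3382×17.57 + 0.3251×74.41 + 0.1698×218.82 + 0.1669×388.21 = 132.0867 per 100,000.
District 8: 0.3382×17.31 + 0.3251×113.66 + 0.1698×233.28 + 0.1669×555.45 = 175.1286 per 100,000.
The crude rates (156.39 vs 152.23) would put District 1 higher, but that reflects its age composition; once standardized to a common age structure, District 8 has the higher underlying rate.

District 8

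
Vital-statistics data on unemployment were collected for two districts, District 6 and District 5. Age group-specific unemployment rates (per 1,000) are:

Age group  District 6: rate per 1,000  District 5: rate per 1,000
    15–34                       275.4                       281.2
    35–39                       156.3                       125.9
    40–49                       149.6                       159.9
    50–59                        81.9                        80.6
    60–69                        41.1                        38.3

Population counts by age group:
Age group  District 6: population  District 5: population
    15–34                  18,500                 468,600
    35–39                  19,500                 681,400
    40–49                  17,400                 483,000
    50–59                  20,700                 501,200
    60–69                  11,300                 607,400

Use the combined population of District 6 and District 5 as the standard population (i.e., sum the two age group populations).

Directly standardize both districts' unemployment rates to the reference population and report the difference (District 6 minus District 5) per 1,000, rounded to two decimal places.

5.56

Combined standard total = 2,829,000; weights = 0.1722, 0.2478, 0.1769, 0.1845, 0.2187.
District 6: 0.1722×275.4 + 0.2478×156.3 + 0.1769×149.6 + 0.1845×81.9 + 0.2187×41.1 = 136.7020 per 1,000.
District 5: 0.1722×281.2 + 0.2478×125.9 + 0.1769×159.9 + 0.1845×80.6 + 0.2187×38.3 = 131.1386 per 1,000.
Difference = 136.7020 − 131.1386 = 5.5634.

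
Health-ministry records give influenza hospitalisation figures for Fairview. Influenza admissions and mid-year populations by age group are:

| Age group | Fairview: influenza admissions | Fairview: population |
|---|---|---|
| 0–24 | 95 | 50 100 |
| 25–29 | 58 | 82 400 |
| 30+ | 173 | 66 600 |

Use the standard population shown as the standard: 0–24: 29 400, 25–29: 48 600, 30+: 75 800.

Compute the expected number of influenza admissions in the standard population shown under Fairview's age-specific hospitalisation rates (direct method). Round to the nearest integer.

Age-specific rates per 100 000 for Fairview: 189.62, 70.39, 259.76.
Expected influenza admissions = Σ (standard pop × age-specific rate ÷ 100 000)
= 29 400×189.62/100 000 + 48 600×70.39/100 000 + 75 800×259.76/100 000
= 55.75 + 34.21 + 196.90 = 286.86.

287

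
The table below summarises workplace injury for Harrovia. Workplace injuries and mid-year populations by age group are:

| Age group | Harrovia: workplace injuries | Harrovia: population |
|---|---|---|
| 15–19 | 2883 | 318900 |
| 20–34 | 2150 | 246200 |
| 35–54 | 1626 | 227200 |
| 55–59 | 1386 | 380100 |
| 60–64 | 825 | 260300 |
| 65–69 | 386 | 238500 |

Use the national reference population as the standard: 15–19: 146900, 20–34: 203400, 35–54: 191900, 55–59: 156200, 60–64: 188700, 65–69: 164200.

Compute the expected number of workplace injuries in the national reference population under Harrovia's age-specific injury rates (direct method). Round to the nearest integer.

Age-specific rates per 10000 for Harrovia: 90.40, 87.33, 71.57, 36.46, 31.69, 16.18.
Expected workplace injuries = Σ (standard pop × age-specific rate ÷ 10000)
= 146900×90.40/10000 + 203400×87.33/10000 + 191900×71.57/10000 + 156200×36.46/10000 + 188700×31.69/10000 + 164200×16.18/10000
= 1328.04 + 1776.24 + 1373.37 + 569.57 + 598.07 + 265.75 = 5911.04.

5911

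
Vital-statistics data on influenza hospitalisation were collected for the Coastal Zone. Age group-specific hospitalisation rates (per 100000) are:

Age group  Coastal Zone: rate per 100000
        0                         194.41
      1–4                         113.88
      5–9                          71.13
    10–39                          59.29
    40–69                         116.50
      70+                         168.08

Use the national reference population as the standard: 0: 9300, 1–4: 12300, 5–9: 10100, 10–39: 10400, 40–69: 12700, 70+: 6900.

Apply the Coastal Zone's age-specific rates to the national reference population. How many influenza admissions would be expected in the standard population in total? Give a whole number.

72

Expected influenza admissions = Σ (standard pop × age-specific rate ÷ 100000)
= 9300×194.41/100000 + 12300×113.88/100000 + 10100×71.13/100000 + 10400×59.29/100000 + 12700×116.50/100000 + 6900×168.08/100000
= 18.08 + 14.01 + 7.18 + 6.17 + 14.80 + 11.60 = 71.83.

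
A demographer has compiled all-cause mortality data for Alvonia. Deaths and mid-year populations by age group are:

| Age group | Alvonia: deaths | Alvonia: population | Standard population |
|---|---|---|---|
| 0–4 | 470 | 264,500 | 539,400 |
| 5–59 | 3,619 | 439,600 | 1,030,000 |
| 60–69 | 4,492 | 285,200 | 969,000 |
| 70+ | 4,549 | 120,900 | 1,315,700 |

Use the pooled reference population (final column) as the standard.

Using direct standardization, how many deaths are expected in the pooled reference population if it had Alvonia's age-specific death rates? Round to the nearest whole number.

Age-specific rates per 1,000 for Alvonia: 1.777, 8.232, 15.750, 37.626.
Expected deaths = Σ (standard pop × age-specific rate ÷ 1,000)
= 539,400×1.777/1,000 + 1,030,000×8.232/1,000 + 969,000×15.750/1,000 + 1,315,700×37.626/1,000
= 958.48 + 8479.46 + 15262.09 + 49504.71 = 74204.74.

74205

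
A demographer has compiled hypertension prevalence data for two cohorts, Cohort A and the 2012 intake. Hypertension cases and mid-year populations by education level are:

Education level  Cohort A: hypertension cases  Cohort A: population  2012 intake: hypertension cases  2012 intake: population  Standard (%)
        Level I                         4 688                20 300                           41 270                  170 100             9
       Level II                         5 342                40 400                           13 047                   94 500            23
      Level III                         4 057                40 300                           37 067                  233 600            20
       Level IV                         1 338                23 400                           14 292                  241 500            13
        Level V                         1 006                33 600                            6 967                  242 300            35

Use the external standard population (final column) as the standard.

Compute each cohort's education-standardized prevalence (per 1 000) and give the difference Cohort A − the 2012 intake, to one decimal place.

Education-specific rates per 1 000 for Cohort A: 230.936, 132.228, 100.670, 57.179, 29.940.
For the 2012 intake: 242.622, 138.063, 158.677, 59.180, 28.754.
Standard weights: 0.09, 0.23, 0.20, 0.13, 0.35.
Cohort A: 0.0900×230.936 + 0.2300×132.228 + 0.2000×100.670 + 0.1300×57.179 + 0.3500×29.940 = 89.2431 per 1 000.
The 2012 intake: 0.0900×242.622 + 0.2300×138.063 + 0.2000×158.677 + 0.1300×59.180 + 0.3500×28.754 = 103.0832 per 1 000.
Difference = 89.2431 − 103.0832 = -13.8401.

-13.8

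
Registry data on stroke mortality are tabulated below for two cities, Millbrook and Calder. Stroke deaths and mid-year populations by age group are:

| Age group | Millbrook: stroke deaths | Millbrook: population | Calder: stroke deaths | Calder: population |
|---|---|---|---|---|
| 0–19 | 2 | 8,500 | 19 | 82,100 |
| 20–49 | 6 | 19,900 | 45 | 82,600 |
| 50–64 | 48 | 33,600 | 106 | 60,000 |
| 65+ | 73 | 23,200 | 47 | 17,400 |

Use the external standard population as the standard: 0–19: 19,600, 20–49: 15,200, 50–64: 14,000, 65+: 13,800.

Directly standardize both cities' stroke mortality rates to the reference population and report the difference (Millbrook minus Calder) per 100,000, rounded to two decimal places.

Age-specific rates per 100,000 for Millbrook: 23.53, 30.15, 142.86, 314.66.
For Calder: 23.14, 54.48, 176.67, 270.11.
Standard total = 62,600; weights = 0.3131, 0.2428, 0.2236, 0.2204.
Millbrook: 0.3131×23.53 + 0.2428×30.15 + 0.2236×142.86 + 0.2204×314.66 = 116.0017 per 100,000.
Calder: 0.3131×23.14 + 0.2428×54.48 + 0.2236×176.67 + 0.2204×270.11 = 119.5303 per 100,000.
Difference = 116.0017 − 119.5303 = -3.5286.

-3.53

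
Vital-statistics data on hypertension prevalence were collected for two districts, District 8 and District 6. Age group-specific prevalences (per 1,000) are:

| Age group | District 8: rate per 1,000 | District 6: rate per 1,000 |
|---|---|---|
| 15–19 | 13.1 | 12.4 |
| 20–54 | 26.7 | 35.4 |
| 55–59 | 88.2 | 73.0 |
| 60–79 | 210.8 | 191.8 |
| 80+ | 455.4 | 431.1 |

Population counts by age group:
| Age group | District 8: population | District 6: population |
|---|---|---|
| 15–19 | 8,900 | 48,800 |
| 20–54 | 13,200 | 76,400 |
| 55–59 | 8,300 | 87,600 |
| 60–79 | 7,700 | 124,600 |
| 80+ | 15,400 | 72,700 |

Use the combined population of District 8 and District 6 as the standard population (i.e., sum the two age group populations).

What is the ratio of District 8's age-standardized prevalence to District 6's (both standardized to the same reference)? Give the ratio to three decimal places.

1.072

Combined standard total = 463,600; weights = 0.1245, 0.1933, 0.2069, 0.2854, 0.1900.
District 8: 0.1245×13.1 + 0.1933×26.7 + 0.2069×88.2 + 0.2854×210.8 + 0.1900×455.4 = 171.7346 per 1,000.
District 6: 0.1245×12.4 + 0.1933×35.4 + 0.2069×73.0 + 0.2854×191.8 + 0.1900×431.1 = 160.1447 per 1,000.
Ratio = 171.7346 ÷ 160.1447 = 1.07237.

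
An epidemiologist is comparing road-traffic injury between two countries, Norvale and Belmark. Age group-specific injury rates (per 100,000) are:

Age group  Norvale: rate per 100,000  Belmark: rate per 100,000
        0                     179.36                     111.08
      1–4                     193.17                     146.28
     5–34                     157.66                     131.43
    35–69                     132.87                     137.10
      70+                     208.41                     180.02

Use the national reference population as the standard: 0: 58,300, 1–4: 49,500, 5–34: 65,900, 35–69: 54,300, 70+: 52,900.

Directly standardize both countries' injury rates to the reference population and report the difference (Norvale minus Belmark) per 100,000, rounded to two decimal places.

33.12

Standard total = 280,900; weights = 0.2075, 0.1762, 0.2346, 0.1933, 0.1883.
Norvale: 0.2075×179.36 + 0.1762×193.17 + 0.2346×157.66 + 0.1933×132.87 + 0.1883×208.41 = 173.1866 per 100,000.
Belmark: 0.2075×111.08 + 0.1762×146.28 + 0.2346×131.43 + 0.1933×137.10 + 0.1883×180.02 = 140.0700 per 100,000.
Difference = 173.1866 − 140.0700 = 33.1167.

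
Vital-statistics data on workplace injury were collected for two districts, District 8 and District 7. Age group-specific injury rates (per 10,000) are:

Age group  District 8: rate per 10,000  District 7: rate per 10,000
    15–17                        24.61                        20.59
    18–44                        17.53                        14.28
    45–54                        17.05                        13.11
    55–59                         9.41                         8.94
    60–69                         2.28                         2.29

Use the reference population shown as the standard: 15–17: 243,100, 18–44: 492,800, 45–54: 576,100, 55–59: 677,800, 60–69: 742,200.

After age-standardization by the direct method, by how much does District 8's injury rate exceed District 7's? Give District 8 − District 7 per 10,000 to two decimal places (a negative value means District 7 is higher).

1.89

Standard total = 2,732,000; weights = 0.0890, 0.1804, 0.2109, 0.2481, 0.2717.
District 8: 0.0890×24.61 + 0.1804×17.53 + 0.2109×17.05 + 0.2481×9.41 + 0.2717×2.28 = 11.9013 per 10,000.
District 7: 0.0890×20.59 + 0.1804×14.28 + 0.2109×13.11 + 0.2481×8.94 + 0.2717×2.29 = 10.0126 per 10,000.
Difference = 11.9013 − 10.0126 = 1.8887.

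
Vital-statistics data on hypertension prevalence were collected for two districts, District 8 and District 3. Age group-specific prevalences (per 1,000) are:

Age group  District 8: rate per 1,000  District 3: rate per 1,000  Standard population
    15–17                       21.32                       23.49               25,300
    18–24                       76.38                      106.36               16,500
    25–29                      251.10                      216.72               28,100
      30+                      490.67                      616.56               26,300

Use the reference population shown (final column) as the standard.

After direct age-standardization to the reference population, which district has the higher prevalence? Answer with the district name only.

District 3

Standard total = 96,200; weights = 0.2630, 0.1715, 0.2921, 0.2734.
District 8: 0.2630×21.32 + 0.1715×76.38 + 0.2921×251.10 + 0.2734×490.67 = 226.1975 per 1,000.
District 3: 0.2630×23.49 + 0.1715×106.36 + 0.2921×216.72 + 0.2734×616.56 = 256.2848 per 1,000.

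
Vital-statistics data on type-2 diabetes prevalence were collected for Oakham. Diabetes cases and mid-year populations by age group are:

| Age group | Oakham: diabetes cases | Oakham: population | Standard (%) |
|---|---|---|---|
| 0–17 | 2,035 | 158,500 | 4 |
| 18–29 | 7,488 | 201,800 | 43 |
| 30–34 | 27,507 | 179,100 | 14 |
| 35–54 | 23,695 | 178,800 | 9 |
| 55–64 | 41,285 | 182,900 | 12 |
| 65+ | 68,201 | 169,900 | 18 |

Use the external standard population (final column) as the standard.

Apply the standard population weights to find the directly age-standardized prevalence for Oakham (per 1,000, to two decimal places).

149.24

Age-specific rates per 1,000 for Oakham: 12.839, 37.106, 153.585, 132.522, 225.724, 401.418.
Standard weights: 0.04, 0.43, 0.14, 0.09, 0.12, 0.18.
Standardized rate: 0.0400×12.839 + 0.4300×37.106 + 0.1400×153.585 + 0.0900×132.522 + 0.1200×225.724 + 0.1800×401.418 = 149.2403 per 1,000.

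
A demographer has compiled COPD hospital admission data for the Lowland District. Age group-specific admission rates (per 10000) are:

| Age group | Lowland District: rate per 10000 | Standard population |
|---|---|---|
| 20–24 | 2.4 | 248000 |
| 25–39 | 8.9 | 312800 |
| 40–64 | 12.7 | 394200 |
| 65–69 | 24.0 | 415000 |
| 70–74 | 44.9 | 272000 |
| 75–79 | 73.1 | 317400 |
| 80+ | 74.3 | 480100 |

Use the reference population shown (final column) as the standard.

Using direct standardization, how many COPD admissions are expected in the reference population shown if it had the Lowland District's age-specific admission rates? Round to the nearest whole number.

8943

Expected COPD admissions = Σ (standard pop × age-specific rate ÷ 10000)
= 248000×2.4/10000 + 312800×8.9/10000 + 394200×12.7/10000 + 415000×24.0/10000 + 272000×44.9/10000 + 317400×73.1/10000 + 480100×74.3/10000
= 59.52 + 278.39 + 500.63 + 996.00 + 1221.28 + 2320.19 + 3567.14 = 8943.16.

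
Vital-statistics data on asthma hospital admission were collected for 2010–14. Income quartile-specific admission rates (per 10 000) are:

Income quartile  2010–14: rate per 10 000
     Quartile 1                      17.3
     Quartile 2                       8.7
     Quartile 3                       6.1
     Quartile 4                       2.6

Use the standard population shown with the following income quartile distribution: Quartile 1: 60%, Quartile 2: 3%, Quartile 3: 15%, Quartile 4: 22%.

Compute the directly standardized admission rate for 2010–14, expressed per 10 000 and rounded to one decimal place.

12.1

Standard weights: 0.60, 0.03, 0.15, 0.22.
Standardized rate: 0.6000×17.3 + 0.0300×8.7 + 0.1500×6.1 + 0.2200×2.6 = 12.1280 per 10 000.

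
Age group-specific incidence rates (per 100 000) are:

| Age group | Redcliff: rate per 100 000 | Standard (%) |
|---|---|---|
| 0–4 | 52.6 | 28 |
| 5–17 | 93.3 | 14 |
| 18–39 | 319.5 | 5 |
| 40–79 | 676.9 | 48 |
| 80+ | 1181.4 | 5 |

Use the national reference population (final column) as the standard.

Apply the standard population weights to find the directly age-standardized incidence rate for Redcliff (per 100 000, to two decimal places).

427.75

Standard weights: 0.28, 0.14, 0.05, 0.48, 0.05.
Standardized rate: 0.2800×52.6 + 0.1400×93.3 + 0.0500×319.5 + 0.4800×676.9 + 0.0500×1181.4 = 427.7470 per 100 000.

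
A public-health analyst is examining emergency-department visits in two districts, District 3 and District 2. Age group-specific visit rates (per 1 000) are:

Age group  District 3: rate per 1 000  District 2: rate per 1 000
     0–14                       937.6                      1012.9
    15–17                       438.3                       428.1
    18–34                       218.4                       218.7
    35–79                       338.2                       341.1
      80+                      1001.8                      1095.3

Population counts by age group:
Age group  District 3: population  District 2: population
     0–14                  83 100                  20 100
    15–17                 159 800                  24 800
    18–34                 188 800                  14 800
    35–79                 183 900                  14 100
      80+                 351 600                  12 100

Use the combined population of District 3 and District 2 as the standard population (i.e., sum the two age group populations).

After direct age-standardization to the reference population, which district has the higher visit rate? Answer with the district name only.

District 2

Combined standard total = 1 053 100; weights = 0.0980, 0.1753, 0.1933, 0.1880, 0.3454.
District 3: 0.0980×937.6 + 0.1753×438.3 + 0.1933×218.4 + 0.1880×338.2 + 0.3454×1001.8 = 620.5061 per 1 000.
District 2: 0.0980×1012.9 + 0.1753×428.1 + 0.1933×218.7 + 0.1880×341.1 + 0.3454×1095.3 = 658.9918 per 1 000.
The crude rates (624.09 vs 608.56) would put District 3 higher, but that reflects its age composition; once standardized to a common age structure, District 2 has the higher underlying rate.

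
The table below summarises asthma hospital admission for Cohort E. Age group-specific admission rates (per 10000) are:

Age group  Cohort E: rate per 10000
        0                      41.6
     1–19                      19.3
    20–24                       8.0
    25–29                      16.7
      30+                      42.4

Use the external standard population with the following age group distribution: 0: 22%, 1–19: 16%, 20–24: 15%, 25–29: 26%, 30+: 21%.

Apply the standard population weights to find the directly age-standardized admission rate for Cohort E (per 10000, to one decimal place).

Standard weights: 0.22, 0.16, 0.15, 0.26, 0.21.
Standardized rate: 0.2200×41.6 + 0.1600×19.3 + 0.1500×8.0 + 0.2600×16.7 + 0.2100×42.4 = 26.6860 per 10000.

26.7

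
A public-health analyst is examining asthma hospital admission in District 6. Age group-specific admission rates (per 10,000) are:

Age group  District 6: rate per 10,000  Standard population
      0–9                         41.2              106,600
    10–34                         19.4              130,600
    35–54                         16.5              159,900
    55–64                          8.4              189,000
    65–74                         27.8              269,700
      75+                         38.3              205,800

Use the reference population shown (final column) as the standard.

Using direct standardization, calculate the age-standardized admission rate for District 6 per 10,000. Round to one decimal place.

Standard total = 1,061,600; weights = 0.1004, 0.1230, 0.1506, 0.1780, 0.2541, 0.1939.
Standardized rate: 0.1004×41.2 + 0.1230×19.4 + 0.1506×16.5 + 0.1780×8.4 + 0.2541×27.8 + 0.1939×38.3 = 24.9918 per 10,000.

25.0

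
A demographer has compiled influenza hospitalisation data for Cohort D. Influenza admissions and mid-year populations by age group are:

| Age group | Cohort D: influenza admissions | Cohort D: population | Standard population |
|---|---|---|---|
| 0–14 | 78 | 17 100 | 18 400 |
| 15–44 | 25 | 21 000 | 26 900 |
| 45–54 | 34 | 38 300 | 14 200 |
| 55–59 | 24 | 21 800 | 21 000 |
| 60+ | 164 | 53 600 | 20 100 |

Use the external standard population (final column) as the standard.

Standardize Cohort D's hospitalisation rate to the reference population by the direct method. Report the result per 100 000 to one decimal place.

Age-specific rates per 100 000 for Cohort D: 456.14, 119.05, 88.77, 110.09, 305.97.
Standard total = 100 600; weights = 0.1829, 0.2674, 0.1412, 0.2087, 0.1998.
Standardized rate: 0.1829×456.14 + 0.2674×119.05 + 0.1412×88.77 + 0.2087×110.09 + 0.1998×305.97 = 211.9072 per 100 000.

211.9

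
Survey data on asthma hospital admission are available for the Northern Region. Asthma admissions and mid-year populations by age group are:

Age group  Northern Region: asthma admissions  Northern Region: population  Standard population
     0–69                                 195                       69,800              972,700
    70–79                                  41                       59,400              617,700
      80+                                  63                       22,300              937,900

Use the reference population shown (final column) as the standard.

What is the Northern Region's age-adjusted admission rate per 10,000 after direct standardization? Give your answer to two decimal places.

Age-specific rates per 10,000 for the Northern Region: 27.94, 6.90, 28.25.
Standard total = 2,528,300; weights = 0.3847, 0.2443, 0.3710.
Standardized rate: 0.3847×27.94 + 0.2443×6.90 + 0.3710×28.25 = 22.9144 per 10,000.

22.91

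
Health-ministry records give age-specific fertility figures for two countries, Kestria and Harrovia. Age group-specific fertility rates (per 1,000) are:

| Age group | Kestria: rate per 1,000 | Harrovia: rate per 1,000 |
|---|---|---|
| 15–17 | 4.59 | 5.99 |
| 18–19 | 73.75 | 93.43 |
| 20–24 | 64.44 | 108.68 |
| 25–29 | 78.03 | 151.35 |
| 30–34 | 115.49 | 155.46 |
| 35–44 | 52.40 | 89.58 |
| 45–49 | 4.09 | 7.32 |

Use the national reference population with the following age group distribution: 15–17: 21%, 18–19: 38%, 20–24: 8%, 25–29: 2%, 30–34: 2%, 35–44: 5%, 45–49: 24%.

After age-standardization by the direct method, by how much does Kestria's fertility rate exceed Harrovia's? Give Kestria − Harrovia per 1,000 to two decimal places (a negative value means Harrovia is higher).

-16.21

Standard weights: 0.21, 0.38, 0.08, 0.02, 0.02, 0.05, 0.24.
Kestria: 0.2100×4.59 + 0.3800×73.75 + 0.0800×64.44 + 0.0200×78.03 + 0.0200×115.49 + 0.0500×52.40 + 0.2400×4.09 = 41.6161 per 1,000.
Harrovia: 0.2100×5.99 + 0.3800×93.43 + 0.0800×108.68 + 0.0200×151.35 + 0.0200×155.46 + 0.0500×89.58 + 0.2400×7.32 = 57.8277 per 1,000.
Difference = 41.6161 − 57.8277 = -16.2116.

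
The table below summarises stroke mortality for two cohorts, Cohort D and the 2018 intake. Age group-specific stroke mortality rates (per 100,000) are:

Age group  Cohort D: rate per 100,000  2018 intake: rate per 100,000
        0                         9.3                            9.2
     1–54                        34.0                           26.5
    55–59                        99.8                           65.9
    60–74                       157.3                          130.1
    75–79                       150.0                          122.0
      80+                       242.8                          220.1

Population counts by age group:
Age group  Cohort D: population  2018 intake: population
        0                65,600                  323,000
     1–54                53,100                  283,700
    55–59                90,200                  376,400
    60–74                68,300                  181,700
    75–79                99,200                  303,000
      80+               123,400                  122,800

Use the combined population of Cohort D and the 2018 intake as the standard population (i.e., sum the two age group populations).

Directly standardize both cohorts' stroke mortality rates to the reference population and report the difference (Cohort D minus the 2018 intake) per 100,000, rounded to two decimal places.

Combined standard total = 2,090,400; weights = 0.1859, 0.1611, 0.2232, 0.1196, 0.1924, 0.1178.
Cohort D: 0.1859×9.3 + 0.1611×34.0 + 0.2232×99.8 + 0.1196×157.3 + 0.1924×150.0 + 0.1178×242.8 = 105.7521 per 100,000.
The 2018 intake: 0.1859×9.2 + 0.1611×26.5 + 0.2232×65.9 + 0.1196×130.1 + 0.1924×122.0 + 0.1178×220.1 = 85.6445 per 100,000.
Difference = 105.7521 − 85.6445 = 20.1076.

20.11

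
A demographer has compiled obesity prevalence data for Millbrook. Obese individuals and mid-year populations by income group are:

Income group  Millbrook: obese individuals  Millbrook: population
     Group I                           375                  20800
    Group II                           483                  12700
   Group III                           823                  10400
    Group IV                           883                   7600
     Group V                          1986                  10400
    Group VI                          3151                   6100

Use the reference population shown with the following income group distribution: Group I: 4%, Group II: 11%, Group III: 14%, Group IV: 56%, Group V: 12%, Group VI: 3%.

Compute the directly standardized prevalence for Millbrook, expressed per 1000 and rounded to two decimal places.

Income-specific rates per 1000 for Millbrook: 18.029, 38.031, 79.135, 116.184, 190.962, 516.557.
Standard weights: 0.04, 0.11, 0.14, 0.56, 0.12, 0.03.
Standardized rate: 0.0400×18.029 + 0.1100×38.031 + 0.1400×79.135 + 0.5600×116.184 + 0.1200×190.962 + 0.0300×516.557 = 119.4587 per 1000.

119.46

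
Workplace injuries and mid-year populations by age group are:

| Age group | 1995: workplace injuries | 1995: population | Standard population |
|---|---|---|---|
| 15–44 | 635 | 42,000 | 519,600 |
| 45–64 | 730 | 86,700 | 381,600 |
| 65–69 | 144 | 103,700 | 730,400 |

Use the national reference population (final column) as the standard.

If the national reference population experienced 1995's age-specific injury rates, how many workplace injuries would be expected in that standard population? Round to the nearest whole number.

12083

Age-specific rates per 10,000 for 1995: 151.19, 84.20, 13.89.
Expected workplace injuries = Σ (standard pop × age-specific rate ÷ 10,000)
= 519,600×151.19/10,000 + 381,600×84.20/10,000 + 730,400×13.89/10,000
= 7855.86 + 3213.01 + 1014.25 = 12083.12.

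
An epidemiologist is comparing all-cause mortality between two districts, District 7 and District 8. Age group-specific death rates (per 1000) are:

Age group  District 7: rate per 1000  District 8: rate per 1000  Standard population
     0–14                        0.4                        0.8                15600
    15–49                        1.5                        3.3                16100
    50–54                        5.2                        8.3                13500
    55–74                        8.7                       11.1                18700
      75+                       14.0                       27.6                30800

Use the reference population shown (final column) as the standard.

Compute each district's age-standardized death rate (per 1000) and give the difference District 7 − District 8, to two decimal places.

Standard total = 94700; weights = 0.1647, 0.1700, 0.1426, 0.1975, 0.3252.
District 7: 0.1647×0.4 + 0.1700×1.5 + 0.1426×5.2 + 0.1975×8.7 + 0.3252×14.0 = 7.3335 per 1000.
District 8: 0.1647×0.8 + 0.1700×3.3 + 0.1426×8.3 + 0.1975×11.1 + 0.3252×27.6 = 13.0445 per 1000.
Difference = 7.3335 − 13.0445 = -5.7110.

-5.71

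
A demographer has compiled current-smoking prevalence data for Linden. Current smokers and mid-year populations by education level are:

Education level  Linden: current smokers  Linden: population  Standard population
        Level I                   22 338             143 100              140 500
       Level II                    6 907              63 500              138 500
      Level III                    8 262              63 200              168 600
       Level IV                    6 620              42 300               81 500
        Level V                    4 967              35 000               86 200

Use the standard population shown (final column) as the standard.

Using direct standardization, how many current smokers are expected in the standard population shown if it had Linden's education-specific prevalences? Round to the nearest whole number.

Education-specific rates per 1 000 for Linden: 156.101, 108.772, 130.728, 156.501, 141.914.
Expected current smokers = Σ (standard pop × education-specific rate ÷ 1 000)
= 140 500×156.101/1 000 + 138 500×108.772/1 000 + 168 600×130.728/1 000 + 81 500×156.501/1 000 + 86 200×141.914/1 000
= 21932.14 + 15064.87 + 22040.72 + 12754.85 + 12233.01 = 84025.59.

84026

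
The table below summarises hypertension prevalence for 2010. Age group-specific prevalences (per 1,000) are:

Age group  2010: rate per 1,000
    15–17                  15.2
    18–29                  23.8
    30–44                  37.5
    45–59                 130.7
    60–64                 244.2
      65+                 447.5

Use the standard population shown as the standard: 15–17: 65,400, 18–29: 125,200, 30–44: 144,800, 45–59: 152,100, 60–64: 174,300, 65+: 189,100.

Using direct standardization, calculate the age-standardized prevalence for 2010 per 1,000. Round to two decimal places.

183.89

Standard total = 850,900; weights = 0.0769, 0.1471, 0.1702, 0.1788, 0.2048, 0.2222.
Standardized rate: 0.0769×15.2 + 0.1471×23.8 + 0.1702×37.5 + 0.1788×130.7 + 0.2048×244.2 + 0.2222×447.5 = 183.8872 per 1,000.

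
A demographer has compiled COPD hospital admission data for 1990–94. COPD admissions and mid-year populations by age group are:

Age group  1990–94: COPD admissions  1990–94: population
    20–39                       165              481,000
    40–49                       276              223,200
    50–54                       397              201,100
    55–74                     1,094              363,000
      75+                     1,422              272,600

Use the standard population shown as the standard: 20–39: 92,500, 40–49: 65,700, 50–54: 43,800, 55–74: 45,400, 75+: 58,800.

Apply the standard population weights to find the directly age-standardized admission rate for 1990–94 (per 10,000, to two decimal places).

21.00

Age-specific rates per 10,000 for 1990–94: 3.43, 12.37, 19.74, 30.14, 52.16.
Standard total = 306,200; weights = 0.3021, 0.2146, 0.1430, 0.1483, 0.1920.
Standardized rate: 0.3021×3.43 + 0.2146×12.37 + 0.1430×19.74 + 0.1483×30.14 + 0.1920×52.16 = 20.9991 per 10,000.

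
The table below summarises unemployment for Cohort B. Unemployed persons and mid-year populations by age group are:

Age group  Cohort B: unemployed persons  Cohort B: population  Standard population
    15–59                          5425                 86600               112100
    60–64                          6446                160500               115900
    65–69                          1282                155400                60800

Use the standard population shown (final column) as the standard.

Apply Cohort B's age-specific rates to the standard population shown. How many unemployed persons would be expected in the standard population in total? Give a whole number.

12179

Age-specific rates per 1000 for Cohort B: 62.644, 40.162, 8.250.
Expected unemployed persons = Σ (standard pop × age-specific rate ÷ 1000)
= 112100×62.644/1000 + 115900×40.162/1000 + 60800×8.250/1000
= 7022.43 + 4654.78 + 501.58 = 12178.79.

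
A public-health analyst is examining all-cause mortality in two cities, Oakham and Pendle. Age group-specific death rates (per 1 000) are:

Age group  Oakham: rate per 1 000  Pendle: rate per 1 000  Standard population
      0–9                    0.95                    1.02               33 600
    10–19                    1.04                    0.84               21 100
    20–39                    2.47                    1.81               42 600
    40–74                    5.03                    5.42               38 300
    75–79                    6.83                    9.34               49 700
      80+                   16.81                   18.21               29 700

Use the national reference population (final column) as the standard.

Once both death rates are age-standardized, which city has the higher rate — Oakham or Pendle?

Standard total = 215 000; weights = 0.1563, 0.0981, 0.1981, 0.1781, 0.2312, 0.1381.
Oakham: 0.1563×0.95 + 0.0981×1.04 + 0.1981×2.47 + 0.1781×5.03 + 0.2312×6.83 + 0.1381×16.81 = 5.5369 per 1 000.
Pendle: 0.1563×1.02 + 0.0981×0.84 + 0.1981×1.81 + 0.1781×5.42 + 0.2312×9.34 + 0.1381×18.21 = 6.2406 per 1 000.

Pendle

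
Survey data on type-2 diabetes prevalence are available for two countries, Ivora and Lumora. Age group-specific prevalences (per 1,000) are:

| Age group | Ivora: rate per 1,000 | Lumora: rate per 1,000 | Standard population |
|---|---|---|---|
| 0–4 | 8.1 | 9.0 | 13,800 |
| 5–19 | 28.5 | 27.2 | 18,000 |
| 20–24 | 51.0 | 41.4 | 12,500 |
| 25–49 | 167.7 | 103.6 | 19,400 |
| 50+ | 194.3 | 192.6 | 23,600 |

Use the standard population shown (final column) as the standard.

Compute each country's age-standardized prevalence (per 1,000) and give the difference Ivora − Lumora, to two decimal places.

16.20

Standard total = 87,300; weights = 0.1581, 0.2062, 0.1432, 0.2222, 0.2703.
Ivora: 0.1581×8.1 + 0.2062×28.5 + 0.1432×51.0 + 0.2222×167.7 + 0.2703×194.3 = 104.2513 per 1,000.
Lumora: 0.1581×9.0 + 0.2062×27.2 + 0.1432×41.4 + 0.2222×103.6 + 0.2703×192.6 = 88.0470 per 1,000.
Difference = 104.2513 − 88.0470 = 16.2044.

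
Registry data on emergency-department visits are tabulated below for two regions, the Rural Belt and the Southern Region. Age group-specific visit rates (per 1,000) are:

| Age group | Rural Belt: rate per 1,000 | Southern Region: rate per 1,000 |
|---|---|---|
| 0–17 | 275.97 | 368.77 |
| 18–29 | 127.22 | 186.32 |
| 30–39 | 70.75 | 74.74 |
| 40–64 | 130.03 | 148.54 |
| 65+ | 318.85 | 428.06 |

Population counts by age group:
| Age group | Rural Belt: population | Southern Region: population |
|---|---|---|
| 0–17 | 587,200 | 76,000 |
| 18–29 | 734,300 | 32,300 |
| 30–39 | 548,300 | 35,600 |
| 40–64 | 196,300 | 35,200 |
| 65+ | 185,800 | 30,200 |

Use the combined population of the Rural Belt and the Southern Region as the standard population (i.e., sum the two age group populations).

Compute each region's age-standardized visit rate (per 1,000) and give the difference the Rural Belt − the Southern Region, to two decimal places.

-55.69

Combined standard total = 2,461,200; weights = 0.2695, 0.3115, 0.2372, 0.0941, 0.0878.
The Rural Belt: 0.2695×275.97 + 0.3115×127.22 + 0.2372×70.75 + 0.0941×130.03 + 0.0878×318.85 = 170.9876 per 1,000.
The Southern Region: 0.2695×368.77 + 0.3115×186.32 + 0.2372×74.74 + 0.0941×148.54 + 0.0878×428.06 = 226.6739 per 1,000.
Difference = 170.9876 − 226.6739 = -55.6863.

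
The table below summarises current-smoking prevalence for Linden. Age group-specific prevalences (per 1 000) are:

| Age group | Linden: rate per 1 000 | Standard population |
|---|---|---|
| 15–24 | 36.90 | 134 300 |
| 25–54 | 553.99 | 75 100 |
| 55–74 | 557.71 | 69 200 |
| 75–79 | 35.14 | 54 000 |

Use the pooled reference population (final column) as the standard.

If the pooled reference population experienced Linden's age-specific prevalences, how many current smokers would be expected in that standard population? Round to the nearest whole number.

87051

Expected current smokers = Σ (standard pop × age-specific rate ÷ 1 000)
= 134 300×36.90/1 000 + 75 100×553.99/1 000 + 69 200×557.71/1 000 + 54 000×35.14/1 000
= 4955.67 + 41604.65 + 38593.53 + 1897.56 = 87051.41.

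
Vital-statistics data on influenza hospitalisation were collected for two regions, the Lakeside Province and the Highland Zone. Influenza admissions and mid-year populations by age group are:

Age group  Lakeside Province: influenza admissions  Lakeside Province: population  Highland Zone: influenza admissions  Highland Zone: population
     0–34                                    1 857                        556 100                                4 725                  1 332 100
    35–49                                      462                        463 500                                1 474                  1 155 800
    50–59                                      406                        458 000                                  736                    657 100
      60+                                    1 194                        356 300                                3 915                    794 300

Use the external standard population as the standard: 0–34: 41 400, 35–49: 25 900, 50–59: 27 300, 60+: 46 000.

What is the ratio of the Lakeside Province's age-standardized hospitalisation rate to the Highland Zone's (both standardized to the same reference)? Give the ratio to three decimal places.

0.783

Age-specific rates per 100 000 for the Lakeside Province: 333.93, 99.68, 88.65, 335.11.
For the Highland Zone: 354.70, 127.53, 112.01, 492.89.
Standard total = 140 600; weights = 0.2945, 0.1842, 0.1942, 0.3272.
The Lakeside Province: 0.2945×333.93 + 0.1842×99.68 + 0.1942×88.65 + 0.3272×335.11 = 243.5390 per 100 000.
The Highland Zone: 0.2945×354.70 + 0.1842×127.53 + 0.1942×112.01 + 0.3272×492.89 = 310.9413 per 100 000.
Ratio = 243.5390 ÷ 310.9413 = 0.78323.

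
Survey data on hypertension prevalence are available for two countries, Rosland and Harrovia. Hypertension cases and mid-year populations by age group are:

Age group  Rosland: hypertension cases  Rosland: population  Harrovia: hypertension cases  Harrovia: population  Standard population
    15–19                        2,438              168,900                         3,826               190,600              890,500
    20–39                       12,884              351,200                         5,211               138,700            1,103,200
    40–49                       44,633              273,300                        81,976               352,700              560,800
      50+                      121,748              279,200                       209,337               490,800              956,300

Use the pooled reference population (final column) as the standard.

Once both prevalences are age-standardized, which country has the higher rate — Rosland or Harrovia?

Harrovia

Age-specific rates per 1,000 for Rosland: 14.435, 36.686, 163.311, 436.060.
For Harrovia: 20.073, 37.570, 232.424, 426.522.
Standard total = 3,510,800; weights = 0.2536, 0.3142, 0.1597, 0.2724.
Rosland: 0.2536×14.435 + 0.3142×36.686 + 0.1597×163.311 + 0.2724×436.060 = 160.0533 per 1,000.
Harrovia: 0.2536×20.073 + 0.3142×37.570 + 0.1597×232.424 + 0.2724×426.522 = 170.2032 per 1,000.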